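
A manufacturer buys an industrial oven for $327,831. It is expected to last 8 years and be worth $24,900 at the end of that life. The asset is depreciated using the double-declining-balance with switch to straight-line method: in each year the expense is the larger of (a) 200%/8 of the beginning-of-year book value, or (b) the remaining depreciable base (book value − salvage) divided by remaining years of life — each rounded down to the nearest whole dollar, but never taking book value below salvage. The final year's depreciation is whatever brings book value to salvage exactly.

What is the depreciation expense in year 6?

$19,449

Depreciable base = $327,831 − $24,900 = $302,931.
Year 1: DB = ⌊$327,831 × 200%/8⌋ = $81,957; SL = ⌊$302,931/8⌋ = $37,866 → take DB $81,957. Book value $245,874.
Year 2: DB = ⌊$245,874 × 200%/8⌋ = $61,468; SL = ⌊$220,974/7⌋ = $31,567 → take DB $61,468. Book value $184,406.
Year 3: DB = ⌊$184,406 × 200%/8⌋ = $46,101; SL = ⌊$159,506/6⌋ = $26,584 → take DB $46,101. Book value $138,305.
Year 4: DB = ⌊$138,305 × 200%/8⌋ = $34,576; SL = ⌊$113,405/5⌋ = $22,681 → take DB $34,576. Book value $103,729.
Year 5: DB = ⌊$103,729 × 200%/8⌋ = $25,932; SL = ⌊$78,829/4⌋ = $19,707 → take DB $25,932. Book value $77,797.
Year 6: DB = ⌊$77,797 × 200%/8⌋ = $19,449; SL = ⌊$52,897/3⌋ = $17,632 → take DB $19,449. Book value $58,348.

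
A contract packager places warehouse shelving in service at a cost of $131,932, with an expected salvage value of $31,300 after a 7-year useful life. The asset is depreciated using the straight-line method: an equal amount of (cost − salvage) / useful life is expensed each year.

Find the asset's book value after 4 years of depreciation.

Depreciable base = $131,932 − $31,300 = $100,632.
Annual expense = $100,632 / 7 = $14,376.
End of year 1: book value $117,556.
End of year 2: book value $103,180.
End of year 3: book value $88,804.
End of year 4: book value $74,428.

$74,428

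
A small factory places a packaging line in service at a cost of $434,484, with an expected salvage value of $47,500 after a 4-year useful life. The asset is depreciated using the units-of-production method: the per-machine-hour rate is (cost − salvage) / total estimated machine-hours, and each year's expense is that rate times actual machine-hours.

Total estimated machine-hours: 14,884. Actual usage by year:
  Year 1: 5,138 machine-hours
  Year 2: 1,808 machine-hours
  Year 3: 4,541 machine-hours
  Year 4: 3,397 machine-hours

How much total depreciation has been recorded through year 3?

$298,662

Depreciable base = $434,484 − $47,500 = $386,984.
Rate = $386,984 / 14,884 machine-hours = $26 per machine-hour.
Year 1: 5,138 × $26 = $133,588. Book value $300,896.
Year 2: 1,808 × $26 = $47,008. Book value $253,888.
Year 3: 4,541 × $26 = $118,066. Book value $135,822.
Accumulated through year 3 = $434,484 − $135,822 = $298,662.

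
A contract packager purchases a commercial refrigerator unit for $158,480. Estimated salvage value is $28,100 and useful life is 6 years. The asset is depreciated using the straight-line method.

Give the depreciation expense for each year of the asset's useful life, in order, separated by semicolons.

$21,730; $21,730; $21,730; $21,730; $21,730; $21,730

Depreciable base = $158,480 − $28,100 = $130,380.
Annual expense = $130,380 / 6 = $21,730.
End of year 1: book value $136,750.
End of year 2: book value $115,020.
End of year 3: book value $93,290.
End of year 4: book value $71,560.
End of year 5: book value $49,830.
End of year 6: book value $28,100.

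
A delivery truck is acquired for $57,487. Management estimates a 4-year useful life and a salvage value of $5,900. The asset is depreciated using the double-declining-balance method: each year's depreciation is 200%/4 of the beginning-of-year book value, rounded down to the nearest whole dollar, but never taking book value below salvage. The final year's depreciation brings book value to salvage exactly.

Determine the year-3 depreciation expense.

Depreciable base = $57,487 − $5,900 = $51,587.
Year 1: ⌊$57,487 × 200%/4⌋ = $28,743. Book value $28,744.
Year 2: ⌊$28,744 × 200%/4⌋ = $14,372. Book value $14,372.
Year 3: ⌊$14,372 × 200%/4⌋ = $7,186. Book value $7,186.

$7,186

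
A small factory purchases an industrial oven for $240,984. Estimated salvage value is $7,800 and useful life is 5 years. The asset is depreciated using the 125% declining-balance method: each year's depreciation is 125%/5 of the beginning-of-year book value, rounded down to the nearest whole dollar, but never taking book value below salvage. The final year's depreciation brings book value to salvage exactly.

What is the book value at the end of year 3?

$101,666

Depreciable base = $240,984 − $7,800 = $233,184.
Year 1: ⌊$240,984 × 125%/5⌋ = $60,246. Book value $180,738.
Year 2: ⌊$180,738 × 125%/5⌋ = $45,184. Book value $135,554.
Year 3: ⌊$135,554 × 125%/5⌋ = $33,888. Book value $101,666.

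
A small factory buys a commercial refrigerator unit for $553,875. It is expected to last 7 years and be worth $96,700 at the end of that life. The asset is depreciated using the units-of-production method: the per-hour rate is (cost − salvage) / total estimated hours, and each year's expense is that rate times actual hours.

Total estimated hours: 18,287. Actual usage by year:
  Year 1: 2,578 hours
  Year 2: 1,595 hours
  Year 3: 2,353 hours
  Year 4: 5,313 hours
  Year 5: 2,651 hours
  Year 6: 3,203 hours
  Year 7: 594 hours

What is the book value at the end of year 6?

Depreciable base = $553,875 − $96,700 = $457,175.
Rate = $457,175 / 18,287 hours = $25 per hour.
Year 1: 2,578 × $25 = $64,450. Book value $489,425.
Year 2: 1,595 × $25 = $39,875. Book value $449,550.
Year 3: 2,353 × $25 = $58,825. Book value $390,725.
Year 4: 5,313 × $25 = $132,825. Book value $257,900.
Year 5: 2,651 × $25 = $66,275. Book value $191,625.
Year 6: 3,203 × $25 = $80,075. Book value $111,550.

$111,550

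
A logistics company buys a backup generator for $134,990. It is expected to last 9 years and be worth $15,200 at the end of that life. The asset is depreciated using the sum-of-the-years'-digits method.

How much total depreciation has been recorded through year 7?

Depreciable base = $134,990 − $15,200 = $119,790.
Sum of the years' digits = 9+8+7+6+5+4+3+2+1 = 45.
Year 1: $119,790 × 9/45 = $23,958. Book value $111,032.
Year 2: $119,790 × 8/45 = $21,296. Book value $89,736.
Year 3: $119,790 × 7/45 = $18,634. Book value $71,102.
Year 4: $119,790 × 6/45 = $15,972. Book value $55,130.
Year 5: $119,790 × 5/45 = $13,310. Book value $41,820.
Year 6: $119,790 × 4/45 = $10,648. Book value $31,172.
Year 7: $119,790 × 3/45 = $7,986. Book value $23,186.
Accumulated through year 7 = $134,990 − $23,186 = $111,804.

$111,804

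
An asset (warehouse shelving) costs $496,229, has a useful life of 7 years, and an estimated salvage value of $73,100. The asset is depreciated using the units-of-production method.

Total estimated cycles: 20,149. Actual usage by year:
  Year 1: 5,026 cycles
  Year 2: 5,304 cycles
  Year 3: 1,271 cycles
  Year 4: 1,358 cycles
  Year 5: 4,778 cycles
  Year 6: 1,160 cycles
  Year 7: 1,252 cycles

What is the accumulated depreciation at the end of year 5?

Depreciable base = $496,229 − $73,100 = $423,129.
Rate = $423,129 / 20,149 cycles = $21 per cycle.
Year 1: 5,026 × $21 = $105,546. Book value $390,683.
Year 2: 5,304 × $21 = $111,384. Book value $279,299.
Year 3: 1,271 × $21 = $26,691. Book value $252,608.
Year 4: 1,358 × $21 = $28,518. Book value $224,090.
Year 5: 4,778 × $21 = $100,338. Book value $123,752.
Accumulated through year 5 = $496,229 − $123,752 = $372,477.

$372,477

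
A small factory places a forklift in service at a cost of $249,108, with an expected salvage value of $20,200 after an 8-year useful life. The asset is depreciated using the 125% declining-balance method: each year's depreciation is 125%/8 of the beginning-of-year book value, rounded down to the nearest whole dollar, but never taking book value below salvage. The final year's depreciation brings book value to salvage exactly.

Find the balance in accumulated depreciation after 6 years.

Depreciable base = $249,108 − $20,200 = $228,908.
Year 1: ⌊$249,108 × 125%/8⌋ = $38,923. Book value $210,185.
Year 2: ⌊$210,185 × 125%/8⌋ = $32,841. Book value $177,344.
Year 3: ⌊$177,344 × 125%/8⌋ = $27,710. Book value $149,634.
Year 4: ⌊$149,634 × 125%/8⌋ = $23,380. Book value $126,254.
Year 5: ⌊$126,254 × 125%/8⌋ = $19,727. Book value $106,527.
Year 6: ⌊$106,527 × 125%/8⌋ = $16,644. Book value $89,883.
Accumulated through year 6 = $249,108 − $89,883 = $159,225.

$159,225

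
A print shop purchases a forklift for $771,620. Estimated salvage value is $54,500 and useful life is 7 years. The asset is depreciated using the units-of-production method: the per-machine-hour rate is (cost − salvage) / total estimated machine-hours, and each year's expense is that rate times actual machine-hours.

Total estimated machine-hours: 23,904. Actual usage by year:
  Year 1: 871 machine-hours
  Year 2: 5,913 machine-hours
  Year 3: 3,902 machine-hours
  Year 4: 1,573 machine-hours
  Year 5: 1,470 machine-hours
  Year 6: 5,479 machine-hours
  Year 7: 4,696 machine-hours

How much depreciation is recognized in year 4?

Depreciable base = $771,620 − $54,500 = $717,120.
Rate = $717,120 / 23,904 machine-hours = $30 per machine-hour.
Year 1: 871 × $30 = $26,130. Book value $745,490.
Year 2: 5,913 × $30 = $177,390. Book value $568,100.
Year 3: 3,902 × $30 = $117,060. Book value $451,040.
Year 4: 1,573 × $30 = $47,190. Book value $403,850.

$47,190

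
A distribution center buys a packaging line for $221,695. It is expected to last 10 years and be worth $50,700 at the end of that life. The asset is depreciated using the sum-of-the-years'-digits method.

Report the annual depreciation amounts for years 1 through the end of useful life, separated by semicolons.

Depreciable base = $221,695 − $50,700 = $170,995.
Sum of the years' digits = 10+9+8+7+6+5+4+3+2+1 = 55.
Year 1: $170,995 × 10/55 = $31,090. Book value $190,605.
Year 2: $170,995 × 9/55 = $27,981. Book value $162,624.
Year 3: $170,995 × 8/55 = $24,872. Book value $137,752.
Year 4: $170,995 × 7/55 = $21,763. Book value $115,989.
Year 5: $170,995 × 6/55 = $18,654. Book value $97,335.
Year 6: $170,995 × 5/55 = $15,545. Book value $81,790.
Year 7: $170,995 × 4/55 = $12,436. Book value $69,354.
Year 8: $170,995 × 3/55 = $9,327. Book value $60,027.
Year 9: $170,995 × 2/55 = $6,218. Book value $53,809.
Year 10: $170,995 × 1/55 = $3,109. Book value $50,700.

$31,090; $27,981; $24,872; $21,763; $18,654; $15,545; $12,436; $9,327; $6,218; $3,109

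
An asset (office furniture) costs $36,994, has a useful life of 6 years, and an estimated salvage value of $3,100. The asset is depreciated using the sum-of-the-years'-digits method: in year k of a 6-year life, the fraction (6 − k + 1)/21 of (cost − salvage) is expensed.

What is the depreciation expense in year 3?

Depreciable base = $36,994 − $3,100 = $33,894.
Sum of the years' digits = 6+5+4+3+2+1 = 21.
Year 1: $33,894 × 6/21 = $9,684. Book value $27,310.
Year 2: $33,894 × 5/21 = $8,070. Book value $19,240.
Year 3: $33,894 × 4/21 = $6,456. Book value $12,784.

$6,456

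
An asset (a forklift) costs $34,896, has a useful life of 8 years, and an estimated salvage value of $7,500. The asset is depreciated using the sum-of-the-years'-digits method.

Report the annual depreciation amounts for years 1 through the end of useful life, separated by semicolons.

Depreciable base = $34,896 − $7,500 = $27,396.
Sum of the years' digits = 8+7+6+5+4+3+2+1 = 36.
Year 1: $27,396 × 8/36 = $6,088. Book value $28,808.
Year 2: $27,396 × 7/36 = $5,327. Book value $23,481.
Year 3: $27,396 × 6/36 = $4,566. Book value $18,915.
Year 4: $27,396 × 5/36 = $3,805. Book value $15,110.
Year 5: $27,396 × 4/36 = $3,044. Book value $12,066.
Year 6: $27,396 × 3/36 = $2,283. Book value $9,783.
Year 7: $27,396 × 2/36 = $1,522. Book value $8,261.
Year 8: $27,396 × 1/36 = $761. Book value $7,500.

$6,088; $5,327; $4,566; $3,805; $3,044; $2,283; $1,522; $761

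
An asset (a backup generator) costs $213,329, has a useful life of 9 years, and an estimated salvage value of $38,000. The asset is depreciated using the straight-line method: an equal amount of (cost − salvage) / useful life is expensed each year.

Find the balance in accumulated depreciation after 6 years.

Depreciable base = $213,329 − $38,000 = $175,329.
Annual expense = $175,329 / 9 = $19,481.
End of year 1: book value $193,848.
End of year 2: book value $174,367.
End of year 3: book value $154,886.
End of year 4: book value $135,405.
End of year 5: book value $115,924.
End of year 6: book value $96,443.
Accumulated through year 6 = $213,329 − $96,443 = $116,886.

$116,886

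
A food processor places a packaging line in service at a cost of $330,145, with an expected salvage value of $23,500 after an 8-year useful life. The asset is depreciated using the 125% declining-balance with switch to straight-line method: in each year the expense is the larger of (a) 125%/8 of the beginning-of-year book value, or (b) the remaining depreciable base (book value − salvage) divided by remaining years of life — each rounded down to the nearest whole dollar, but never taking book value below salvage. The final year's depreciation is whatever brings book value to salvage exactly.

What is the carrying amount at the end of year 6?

Depreciable base = $330,145 − $23,500 = $306,645.
Year 1: DB = ⌊$330,145 × 125%/8⌋ = $51,585; SL = ⌊$306,645/8⌋ = $38,330 → take DB $51,585. Book value $278,560.
Year 2: DB = ⌊$278,560 × 125%/8⌋ = $43,525; SL = ⌊$255,060/7⌋ = $36,437 → take DB $43,525. Book value $235,035.
Year 3: DB = ⌊$235,035 × 125%/8⌋ = $36,724; SL = ⌊$211,535/6⌋ = $35,255 → take DB $36,724. Book value $198,311.
Year 4: DB = ⌊$198,311 × 125%/8⌋ = $30,986; SL = ⌊$174,811/5⌋ = $34,962 → take SL $34,962. Book value $163,349.
Year 5: DB = ⌊$163,349 × 125%/8⌋ = $25,523; SL = ⌊$139,849/4⌋ = $34,962 → take SL $34,962. Book value $128,387.
Year 6: DB = ⌊$128,387 × 125%/8⌋ = $20,060; SL = ⌊$104,887/3⌋ = $34,962 → take SL $34,962. Book value $93,425.

$93,425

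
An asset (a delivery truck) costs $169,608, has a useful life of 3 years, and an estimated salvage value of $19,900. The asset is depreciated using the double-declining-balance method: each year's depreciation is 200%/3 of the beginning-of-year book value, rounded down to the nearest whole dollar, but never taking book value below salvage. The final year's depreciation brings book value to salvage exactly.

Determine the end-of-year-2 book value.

Depreciable base = $169,608 − $19,900 = $149,708.
Year 1: ⌊$169,608 × 200%/3⌋ = $113,072. Book value $56,536.
Year 2: ⌊$56,536 × 200%/3⌋ = $37,690, capped at $36,636. Book value $19,900.

$19,900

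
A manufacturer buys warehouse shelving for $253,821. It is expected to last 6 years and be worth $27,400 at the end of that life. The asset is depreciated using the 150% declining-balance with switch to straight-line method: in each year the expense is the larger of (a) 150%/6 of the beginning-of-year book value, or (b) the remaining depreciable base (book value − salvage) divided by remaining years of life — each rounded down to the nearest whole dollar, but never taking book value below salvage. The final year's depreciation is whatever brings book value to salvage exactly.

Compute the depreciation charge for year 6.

$26,456

Depreciable base = $253,821 − $27,400 = $226,421.
Year 1: DB = ⌊$253,821 × 150%/6⌋ = $63,455; SL = ⌊$226,421/6⌋ = $37,736 → take DB $63,455. Book value $190,366.
Year 2: DB = ⌊$190,366 × 150%/6⌋ = $47,591; SL = ⌊$162,966/5⌋ = $32,593 → take DB $47,591. Book value $142,775.
Year 3: DB = ⌊$142,775 × 150%/6⌋ = $35,693; SL = ⌊$115,375/4⌋ = $28,843 → take DB $35,693. Book value $107,082.
Year 4: DB = ⌊$107,082 × 150%/6⌋ = $26,770; SL = ⌊$79,682/3⌋ = $26,560 → take DB $26,770. Book value $80,312.
Year 5: DB = ⌊$80,312 × 150%/6⌋ = $20,078; SL = ⌊$52,912/2⌋ = $26,456 → take SL $26,456. Book value $53,856.
Year 6 (final): $53,856 − $27,400 = $26,456. Book value $27,400.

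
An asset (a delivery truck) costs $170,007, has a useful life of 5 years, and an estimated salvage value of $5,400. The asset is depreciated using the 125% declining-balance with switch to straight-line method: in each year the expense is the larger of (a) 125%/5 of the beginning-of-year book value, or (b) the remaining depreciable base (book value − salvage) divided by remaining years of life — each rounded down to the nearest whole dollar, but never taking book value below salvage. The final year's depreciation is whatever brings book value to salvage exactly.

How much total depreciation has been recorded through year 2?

Depreciable base = $170,007 − $5,400 = $164,607.
Year 1: DB = ⌊$170,007 × 125%/5⌋ = $42,501; SL = ⌊$164,607/5⌋ = $32,921 → take DB $42,501. Book value $127,506.
Year 2: DB = ⌊$127,506 × 125%/5⌋ = $31,876; SL = ⌊$122,106/4⌋ = $30,526 → take DB $31,876. Book value $95,630.
Accumulated through year 2 = $170,007 − $95,630 = $74,377.

$74,377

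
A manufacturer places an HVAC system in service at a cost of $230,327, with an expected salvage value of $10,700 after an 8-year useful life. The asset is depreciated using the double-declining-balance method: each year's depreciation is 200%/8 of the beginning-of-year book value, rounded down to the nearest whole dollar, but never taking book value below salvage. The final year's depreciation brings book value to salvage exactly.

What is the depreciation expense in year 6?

$13,664

Depreciable base = $230,327 − $10,700 = $219,627.
Year 1: ⌊$230,327 × 200%/8⌋ = $57,581. Book value $172,746.
Year 2: ⌊$172,746 × 200%/8⌋ = $43,186. Book value $129,560.
Year 3: ⌊$129,560 × 200%/8⌋ = $32,390. Book value $97,170.
Year 4: ⌊$97,170 × 200%/8⌋ = $24,292. Book value $72,878.
Year 5: ⌊$72,878 × 200%/8⌋ = $18,219. Book value $54,659.
Year 6: ⌊$54,659 × 200%/8⌋ = $13,664. Book value $40,995.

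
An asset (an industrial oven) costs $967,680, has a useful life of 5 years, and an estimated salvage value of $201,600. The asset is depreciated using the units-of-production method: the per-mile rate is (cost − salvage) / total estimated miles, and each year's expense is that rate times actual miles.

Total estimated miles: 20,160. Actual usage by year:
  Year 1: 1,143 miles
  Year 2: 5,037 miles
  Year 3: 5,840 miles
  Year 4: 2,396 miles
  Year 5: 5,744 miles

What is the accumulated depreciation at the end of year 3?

$456,760

Depreciable base = $967,680 − $201,600 = $766,080.
Rate = $766,080 / 20,160 miles = $38 per mile.
Year 1: 1,143 × $38 = $43,434. Book value $924,246.
Year 2: 5,037 × $38 = $191,406. Book value $732,840.
Year 3: 5,840 × $38 = $221,920. Book value $510,920.
Accumulated through year 3 = $967,680 − $510,920 = $456,760.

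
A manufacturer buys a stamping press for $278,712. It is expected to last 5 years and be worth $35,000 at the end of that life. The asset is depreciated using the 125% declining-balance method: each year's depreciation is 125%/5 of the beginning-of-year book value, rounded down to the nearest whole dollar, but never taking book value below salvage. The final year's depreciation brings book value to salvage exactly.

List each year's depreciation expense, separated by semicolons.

$69,678; $52,258; $39,194; $29,395; $53,187

Depreciable base = $278,712 − $35,000 = $243,712.
Year 1: ⌊$278,712 × 125%/5⌋ = $69,678. Book value $209,034.
Year 2: ⌊$209,034 × 125%/5⌋ = $52,258. Book value $156,776.
Year 3: ⌊$156,776 × 125%/5⌋ = $39,194. Book value $117,582.
Year 4: ⌊$117,582 × 125%/5⌋ = $29,395. Book value $88,187.
Year 5 (final): $88,187 − $35,000 = $53,187. Book value $35,000.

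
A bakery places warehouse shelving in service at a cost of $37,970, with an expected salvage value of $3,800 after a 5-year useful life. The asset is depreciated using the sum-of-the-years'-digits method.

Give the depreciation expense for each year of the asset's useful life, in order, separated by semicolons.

Depreciable base = $37,970 − $3,800 = $34,170.
Sum of the years' digits = 5+4+3+2+1 = 15.
Year 1: $34,170 × 5/15 = $11,390. Book value $26,580.
Year 2: $34,170 × 4/15 = $9,112. Book value $17,468.
Year 3: $34,170 × 3/15 = $6,834. Book value $10,634.
Year 4: $34,170 × 2/15 = $4,556. Book value $6,078.
Year 5: $34,170 × 1/15 = $2,278. Book value $3,800.

$11,390; $9,112; $6,834; $4,556; $2,278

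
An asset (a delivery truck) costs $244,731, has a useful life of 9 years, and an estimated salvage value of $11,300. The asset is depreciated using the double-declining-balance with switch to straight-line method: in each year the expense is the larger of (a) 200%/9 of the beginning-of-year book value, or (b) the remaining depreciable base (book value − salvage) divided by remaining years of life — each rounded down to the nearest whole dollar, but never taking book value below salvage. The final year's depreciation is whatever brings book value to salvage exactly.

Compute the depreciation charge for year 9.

Depreciable base = $244,731 − $11,300 = $233,431.
Year 1: DB = ⌊$244,731 × 200%/9⌋ = $54,384; SL = ⌊$233,431/9⌋ = $25,936 → take DB $54,384. Book value $190,347.
Year 2: DB = ⌊$190,347 × 200%/9⌋ = $42,299; SL = ⌊$179,047/8⌋ = $22,380 → take DB $42,299. Book value $148,048.
Year 3: DB = ⌊$148,048 × 200%/9⌋ = $32,899; SL = ⌊$136,748/7⌋ = $19,535 → take DB $32,899. Book value $115,149.
Year 4: DB = ⌊$115,149 × 200%/9⌋ = $25,588; SL = ⌊$103,849/6⌋ = $17,308 → take DB $25,588. Book value $89,561.
Year 5: DB = ⌊$89,561 × 200%/9⌋ = $19,902; SL = ⌊$78,261/5⌋ = $15,652 → take DB $19,902. Book value $69,659.
Year 6: DB = ⌊$69,659 × 200%/9⌋ = $15,479; SL = ⌊$58,359/4⌋ = $14,589 → take DB $15,479. Book value $54,180.
Year 7: DB = ⌊$54,180 × 200%/9⌋ = $12,040; SL = ⌊$42,880/3⌋ = $14,293 → take SL $14,293. Book value $39,887.
Year 8: DB = ⌊$39,887 × 200%/9⌋ = $8,863; SL = ⌊$28,587/2⌋ = $14,293 → take SL $14,293. Book value $25,594.
Year 9 (final): $25,594 − $11,300 = $14,294. Book value $11,300.

$14,294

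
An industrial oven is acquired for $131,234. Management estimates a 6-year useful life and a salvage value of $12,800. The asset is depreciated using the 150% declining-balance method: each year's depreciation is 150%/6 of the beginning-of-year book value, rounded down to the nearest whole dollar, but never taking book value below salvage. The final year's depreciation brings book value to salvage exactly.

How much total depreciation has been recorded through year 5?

Depreciable base = $131,234 − $12,800 = $118,434.
Year 1: ⌊$131,234 × 150%/6⌋ = $32,808. Book value $98,426.
Year 2: ⌊$98,426 × 150%/6⌋ = $24,606. Book value $73,820.
Year 3: ⌊$73,820 × 150%/6⌋ = $18,455. Book value $55,365.
Year 4: ⌊$55,365 × 150%/6⌋ = $13,841. Book value $41,524.
Year 5: ⌊$41,524 × 150%/6⌋ = $10,381. Book value $31,143.
Accumulated through year 5 = $131,234 − $31,143 = $100,091.

$100,091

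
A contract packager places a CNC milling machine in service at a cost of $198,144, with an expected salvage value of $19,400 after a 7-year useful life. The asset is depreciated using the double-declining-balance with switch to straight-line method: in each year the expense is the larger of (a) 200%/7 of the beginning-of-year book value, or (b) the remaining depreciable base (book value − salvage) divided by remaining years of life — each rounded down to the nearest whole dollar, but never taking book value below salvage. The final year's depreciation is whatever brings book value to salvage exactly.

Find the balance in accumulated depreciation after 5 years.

Depreciable base = $198,144 − $19,400 = $178,744.
Year 1: DB = ⌊$198,144 × 200%/7⌋ = $56,612; SL = ⌊$178,744/7⌋ = $25,534 → take DB $56,612. Book value $141,532.
Year 2: DB = ⌊$141,532 × 200%/7⌋ = $40,437; SL = ⌊$122,132/6⌋ = $20,355 → take DB $40,437. Book value $101,095.
Year 3: DB = ⌊$101,095 × 200%/7⌋ = $28,884; SL = ⌊$81,695/5⌋ = $16,339 → take DB $28,884. Book value $72,211.
Year 4: DB = ⌊$72,211 × 200%/7⌋ = $20,631; SL = ⌊$52,811/4⌋ = $13,202 → take DB $20,631. Book value $51,580.
Year 5: DB = ⌊$51,580 × 200%/7⌋ = $14,737; SL = ⌊$32,180/3⌋ = $10,726 → take DB $14,737. Book value $36,843.
Accumulated through year 5 = $198,144 − $36,843 = $161,301.

$161,301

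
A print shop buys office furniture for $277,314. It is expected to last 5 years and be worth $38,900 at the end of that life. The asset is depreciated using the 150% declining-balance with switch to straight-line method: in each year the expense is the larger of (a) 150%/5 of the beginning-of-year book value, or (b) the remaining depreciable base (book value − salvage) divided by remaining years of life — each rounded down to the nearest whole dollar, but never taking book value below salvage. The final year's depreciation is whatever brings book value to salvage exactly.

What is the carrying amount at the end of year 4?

$66,584

Depreciable base = $277,314 − $38,900 = $238,414.
Year 1: DB = ⌊$277,314 × 150%/5⌋ = $83,194; SL = ⌊$238,414/5⌋ = $47,682 → take DB $83,194. Book value $194,120.
Year 2: DB = ⌊$194,120 × 150%/5⌋ = $58,236; SL = ⌊$155,220/4⌋ = $38,805 → take DB $58,236. Book value $135,884.
Year 3: DB = ⌊$135,884 × 150%/5⌋ = $40,765; SL = ⌊$96,984/3⌋ = $32,328 → take DB $40,765. Book value $95,119.
Year 4: DB = ⌊$95,119 × 150%/5⌋ = $28,535; SL = ⌊$56,219/2⌋ = $28,109 → take DB $28,535. Book value $66,584.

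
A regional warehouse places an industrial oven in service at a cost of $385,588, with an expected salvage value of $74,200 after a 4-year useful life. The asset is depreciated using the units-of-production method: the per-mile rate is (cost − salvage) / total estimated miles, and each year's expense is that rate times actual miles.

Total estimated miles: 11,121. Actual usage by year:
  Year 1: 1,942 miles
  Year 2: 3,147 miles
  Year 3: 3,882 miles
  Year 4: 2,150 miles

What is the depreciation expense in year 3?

Depreciable base = $385,588 − $74,200 = $311,388.
Rate = $311,388 / 11,121 miles = $28 per mile.
Year 1: 1,942 × $28 = $54,376. Book value $331,212.
Year 2: 3,147 × $28 = $88,116. Book value $243,096.
Year 3: 3,882 × $28 = $108,696. Book value $134,400.

$108,696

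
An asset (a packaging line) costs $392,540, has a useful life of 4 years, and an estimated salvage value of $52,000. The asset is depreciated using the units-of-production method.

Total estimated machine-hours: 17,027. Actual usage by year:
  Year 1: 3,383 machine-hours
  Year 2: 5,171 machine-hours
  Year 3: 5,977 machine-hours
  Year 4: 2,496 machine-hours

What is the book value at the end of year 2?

$221,460

Depreciable base = $392,540 − $52,000 = $340,540.
Rate = $340,540 / 17,027 machine-hours = $20 per machine-hour.
Year 1: 3,383 × $20 = $67,660. Book value $324,880.
Year 2: 5,171 × $20 = $103,420. Book value $221,460.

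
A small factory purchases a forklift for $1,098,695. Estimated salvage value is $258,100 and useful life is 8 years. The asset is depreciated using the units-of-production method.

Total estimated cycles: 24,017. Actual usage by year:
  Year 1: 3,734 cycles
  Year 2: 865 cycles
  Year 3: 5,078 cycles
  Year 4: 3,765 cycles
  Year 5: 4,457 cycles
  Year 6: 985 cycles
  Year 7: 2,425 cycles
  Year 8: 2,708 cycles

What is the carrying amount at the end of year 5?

$472,230

Depreciable base = $1,098,695 − $258,100 = $840,595.
Rate = $840,595 / 24,017 cycles = $35 per cycle.
Year 1: 3,734 × $35 = $130,690. Book value $968,005.
Year 2: 865 × $35 = $30,275. Book value $937,730.
Year 3: 5,078 × $35 = $177,730. Book value $760,000.
Year 4: 3,765 × $35 = $131,775. Book value $628,225.
Year 5: 4,457 × $35 = $155,995. Book value $472,230.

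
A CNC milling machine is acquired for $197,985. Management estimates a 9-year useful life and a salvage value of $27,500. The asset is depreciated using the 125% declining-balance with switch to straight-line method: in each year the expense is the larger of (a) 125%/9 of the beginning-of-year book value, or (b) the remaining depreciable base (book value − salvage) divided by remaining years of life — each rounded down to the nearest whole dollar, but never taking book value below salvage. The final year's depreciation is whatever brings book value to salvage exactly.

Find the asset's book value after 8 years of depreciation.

Depreciable base = $197,985 − $27,500 = $170,485.
Year 1: DB = ⌊$197,985 × 125%/9⌋ = $27,497; SL = ⌊$170,485/9⌋ = $18,942 → take DB $27,497. Book value $170,488.
Year 2: DB = ⌊$170,488 × 125%/9⌋ = $23,678; SL = ⌊$142,988/8⌋ = $17,873 → take DB $23,678. Book value $146,810.
Year 3: DB = ⌊$146,810 × 125%/9⌋ = $20,390; SL = ⌊$119,310/7⌋ = $17,044 → take DB $20,390. Book value $126,420.
Year 4: DB = ⌊$126,420 × 125%/9⌋ = $17,558; SL = ⌊$98,920/6⌋ = $16,486 → take DB $17,558. Book value $108,862.
Year 5: DB = ⌊$108,862 × 125%/9⌋ = $15,119; SL = ⌊$81,362/5⌋ = $16,272 → take SL $16,272. Book value $92,590.
Year 6: DB = ⌊$92,590 × 125%/9⌋ = $12,859; SL = ⌊$65,090/4⌋ = $16,272 → take SL $16,272. Book value $76,318.
Year 7: DB = ⌊$76,318 × 125%/9⌋ = $10,599; SL = ⌊$48,818/3⌋ = $16,272 → take SL $16,272. Book value $60,046.
Year 8: DB = ⌊$60,046 × 125%/9⌋ = $8,339; SL = ⌊$32,546/2⌋ = $16,273 → take SL $16,273. Book value $43,773.

$43,773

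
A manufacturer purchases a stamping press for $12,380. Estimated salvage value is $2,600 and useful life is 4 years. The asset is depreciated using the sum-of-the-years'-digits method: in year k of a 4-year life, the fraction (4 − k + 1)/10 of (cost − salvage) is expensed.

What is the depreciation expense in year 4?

$978

Depreciable base = $12,380 − $2,600 = $9,780.
Sum of the years' digits = 4+3+2+1 = 10.
Year 1: $9,780 × 4/10 = $3,912. Book value $8,468.
Year 2: $9,780 × 3/10 = $2,934. Book value $5,534.
Year 3: $9,780 × 2/10 = $1,956. Book value $3,578.
Year 4: $9,780 × 1/10 = $978. Book value $2,600.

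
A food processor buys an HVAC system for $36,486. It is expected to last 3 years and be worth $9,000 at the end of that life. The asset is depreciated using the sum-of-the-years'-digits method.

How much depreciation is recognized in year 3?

$4,581

Depreciable base = $36,486 − $9,000 = $27,486.
Sum of the years' digits = 3+2+1 = 6.
Year 1: $27,486 × 3/6 = $13,743. Book value $22,743.
Year 2: $27,486 × 2/6 = $9,162. Book value $13,581.
Year 3: $27,486 × 1/6 = $4,581. Book value $9,000.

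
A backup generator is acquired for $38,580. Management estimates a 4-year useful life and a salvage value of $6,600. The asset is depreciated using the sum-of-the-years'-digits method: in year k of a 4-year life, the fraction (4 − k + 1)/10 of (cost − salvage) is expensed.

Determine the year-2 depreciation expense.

Depreciable base = $38,580 − $6,600 = $31,980.
Sum of the years' digits = 4+3+2+1 = 10.
Year 1: $31,980 × 4/10 = $12,792. Book value $25,788.
Year 2: $31,980 × 3/10 = $9,594. Book value $16,194.

$9,594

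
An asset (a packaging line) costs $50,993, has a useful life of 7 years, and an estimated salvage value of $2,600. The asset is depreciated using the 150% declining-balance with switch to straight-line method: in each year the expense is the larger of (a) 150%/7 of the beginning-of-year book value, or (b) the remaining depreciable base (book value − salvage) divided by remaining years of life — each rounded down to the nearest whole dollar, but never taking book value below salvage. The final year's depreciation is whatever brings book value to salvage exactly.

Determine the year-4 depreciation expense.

Depreciable base = $50,993 − $2,600 = $48,393.
Year 1: DB = ⌊$50,993 × 150%/7⌋ = $10,927; SL = ⌊$48,393/7⌋ = $6,913 → take DB $10,927. Book value $40,066.
Year 2: DB = ⌊$40,066 × 150%/7⌋ = $8,585; SL = ⌊$37,466/6⌋ = $6,244 → take DB $8,585. Book value $31,481.
Year 3: DB = ⌊$31,481 × 150%/7⌋ = $6,745; SL = ⌊$28,881/5⌋ = $5,776 → take DB $6,745. Book value $24,736.
Year 4: DB = ⌊$24,736 × 150%/7⌋ = $5,300; SL = ⌊$22,136/4⌋ = $5,534 → take SL $5,534. Book value $19,202.

$5,534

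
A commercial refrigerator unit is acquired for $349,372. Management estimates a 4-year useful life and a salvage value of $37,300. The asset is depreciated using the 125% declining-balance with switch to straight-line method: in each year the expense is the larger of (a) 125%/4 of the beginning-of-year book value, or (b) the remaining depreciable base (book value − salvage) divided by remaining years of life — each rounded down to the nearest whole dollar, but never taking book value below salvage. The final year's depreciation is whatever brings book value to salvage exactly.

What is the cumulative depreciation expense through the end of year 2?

Depreciable base = $349,372 − $37,300 = $312,072.
Year 1: DB = ⌊$349,372 × 125%/4⌋ = $109,178; SL = ⌊$312,072/4⌋ = $78,018 → take DB $109,178. Book value $240,194.
Year 2: DB = ⌊$240,194 × 125%/4⌋ = $75,060; SL = ⌊$202,894/3⌋ = $67,631 → take DB $75,060. Book value $165,134.
Accumulated through year 2 = $349,372 − $165,134 = $184,238.

$184,238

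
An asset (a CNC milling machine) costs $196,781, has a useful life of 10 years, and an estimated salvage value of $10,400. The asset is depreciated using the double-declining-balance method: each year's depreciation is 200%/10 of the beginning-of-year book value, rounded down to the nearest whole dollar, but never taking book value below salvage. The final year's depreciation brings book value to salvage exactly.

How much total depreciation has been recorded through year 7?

Depreciable base = $196,781 − $10,400 = $186,381.
Year 1: ⌊$196,781 × 200%/10⌋ = $39,356. Book value $157,425.
Year 2: ⌊$157,425 × 200%/10⌋ = $31,485. Book value $125,940.
Year 3: ⌊$125,940 × 200%/10⌋ = $25,188. Book value $100,752.
Year 4: ⌊$100,752 × 200%/10⌋ = $20,150. Book value $80,602.
Year 5: ⌊$80,602 × 200%/10⌋ = $16,120. Book value $64,482.
Year 6: ⌊$64,482 × 200%/10⌋ = $12,896. Book value $51,586.
Year 7: ⌊$51,586 × 200%/10⌋ = $10,317. Book value $41,269.
Accumulated through year 7 = $196,781 − $41,269 = $155,512.

$155,512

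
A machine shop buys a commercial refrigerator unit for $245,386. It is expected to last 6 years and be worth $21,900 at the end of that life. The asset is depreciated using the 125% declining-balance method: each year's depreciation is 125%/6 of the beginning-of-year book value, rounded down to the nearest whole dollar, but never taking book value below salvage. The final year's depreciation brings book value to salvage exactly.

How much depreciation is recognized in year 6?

$54,408

Depreciable base = $245,386 − $21,900 = $223,486.
Year 1: ⌊$245,386 × 125%/6⌋ = $51,122. Book value $194,264.
Year 2: ⌊$194,264 × 125%/6⌋ = $40,471. Book value $153,793.
Year 3: ⌊$153,793 × 125%/6⌋ = $32,040. Book value $121,753.
Year 4: ⌊$121,753 × 125%/6⌋ = $25,365. Book value $96,388.
Year 5: ⌊$96,388 × 125%/6⌋ = $20,080. Book value $76,308.
Year 6 (final): $76,308 − $21,900 = $54,408. Book value $21,900.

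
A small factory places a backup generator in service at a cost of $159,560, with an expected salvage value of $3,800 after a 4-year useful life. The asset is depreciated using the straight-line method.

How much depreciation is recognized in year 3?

Depreciable base = $159,560 − $3,800 = $155,760.
Annual expense = $155,760 / 4 = $38,940.

$38,940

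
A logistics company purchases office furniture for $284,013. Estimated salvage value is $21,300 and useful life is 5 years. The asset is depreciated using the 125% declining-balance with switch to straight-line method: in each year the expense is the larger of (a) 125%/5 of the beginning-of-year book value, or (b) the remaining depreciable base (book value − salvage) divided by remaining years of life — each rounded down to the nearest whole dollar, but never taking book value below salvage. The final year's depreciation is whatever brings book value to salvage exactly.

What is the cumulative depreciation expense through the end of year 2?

Depreciable base = $284,013 − $21,300 = $262,713.
Year 1: DB = ⌊$284,013 × 125%/5⌋ = $71,003; SL = ⌊$262,713/5⌋ = $52,542 → take DB $71,003. Book value $213,010.
Year 2: DB = ⌊$213,010 × 125%/5⌋ = $53,252; SL = ⌊$191,710/4⌋ = $47,927 → take DB $53,252. Book value $159,758.
Accumulated through year 2 = $284,013 − $159,758 = $124,255.

$124,255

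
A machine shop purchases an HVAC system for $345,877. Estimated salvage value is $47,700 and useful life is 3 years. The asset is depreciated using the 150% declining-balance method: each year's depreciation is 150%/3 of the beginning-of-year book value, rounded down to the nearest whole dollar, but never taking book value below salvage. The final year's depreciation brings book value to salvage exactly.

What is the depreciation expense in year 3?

Depreciable base = $345,877 − $47,700 = $298,177.
Year 1: ⌊$345,877 × 150%/3⌋ = $172,938. Book value $172,939.
Year 2: ⌊$172,939 × 150%/3⌋ = $86,469. Book value $86,470.
Year 3 (final): $86,470 − $47,700 = $38,770. Book value $47,700.

$38,770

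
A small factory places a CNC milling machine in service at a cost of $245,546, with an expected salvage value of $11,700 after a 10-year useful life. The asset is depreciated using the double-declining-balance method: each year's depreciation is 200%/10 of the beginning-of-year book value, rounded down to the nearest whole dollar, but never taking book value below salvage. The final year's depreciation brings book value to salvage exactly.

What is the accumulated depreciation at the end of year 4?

$144,970

Depreciable base = $245,546 − $11,700 = $233,846.
Year 1: ⌊$245,546 × 200%/10⌋ = $49,109. Book value $196,437.
Year 2: ⌊$196,437 × 200%/10⌋ = $39,287. Book value $157,150.
Year 3: ⌊$157,150 × 200%/10⌋ = $31,430. Book value $125,720.
Year 4: ⌊$125,720 × 200%/10⌋ = $25,144. Book value $100,576.
Accumulated through year 4 = $245,546 − $100,576 = $144,970.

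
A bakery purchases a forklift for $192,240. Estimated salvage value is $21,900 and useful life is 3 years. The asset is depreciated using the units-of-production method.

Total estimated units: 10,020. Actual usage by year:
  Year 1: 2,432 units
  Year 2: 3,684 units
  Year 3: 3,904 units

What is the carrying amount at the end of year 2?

Depreciable base = $192,240 − $21,900 = $170,340.
Rate = $170,340 / 10,020 units = $17 per unit.
Year 1: 2,432 × $17 = $41,344. Book value $150,896.
Year 2: 3,684 × $17 = $62,628. Book value $88,268.

$88,268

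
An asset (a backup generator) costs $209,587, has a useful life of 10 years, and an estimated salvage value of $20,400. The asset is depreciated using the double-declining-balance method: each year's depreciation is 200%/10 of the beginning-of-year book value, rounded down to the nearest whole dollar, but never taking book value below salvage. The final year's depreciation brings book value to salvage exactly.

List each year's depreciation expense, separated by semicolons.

$41,917; $33,534; $26,827; $21,461; $17,169; $13,735; $10,988; $8,791; $7,033; $7,732

Depreciable base = $209,587 − $20,400 = $189,187.
Year 1: ⌊$209,587 × 200%/10⌋ = $41,917. Book value $167,670.
Year 2: ⌊$167,670 × 200%/10⌋ = $33,534. Book value $134,136.
Year 3: ⌊$134,136 × 200%/10⌋ = $26,827. Book value $107,309.
Year 4: ⌊$107,309 × 200%/10⌋ = $21,461. Book value $85,848.
Year 5: ⌊$85,848 × 200%/10⌋ = $17,169. Book value $68,679.
Year 6: ⌊$68,679 × 200%/10⌋ = $13,735. Book value $54,944.
Year 7: ⌊$54,944 × 200%/10⌋ = $10,988. Book value $43,956.
Year 8: ⌊$43,956 × 200%/10⌋ = $8,791. Book value $35,165.
Year 9: ⌊$35,165 × 200%/10⌋ = $7,033. Book value $28,132.
Year 10 (final): $28,132 − $20,400 = $7,732. Book value $20,400.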